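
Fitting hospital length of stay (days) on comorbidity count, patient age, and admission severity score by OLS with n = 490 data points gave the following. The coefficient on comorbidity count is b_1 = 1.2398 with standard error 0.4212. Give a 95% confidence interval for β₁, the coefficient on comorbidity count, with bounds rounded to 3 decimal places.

(0.412, 2.067)

df = n − k − 1 = 490 − 3 − 1 = 486.
t* = t_{0.025, 486} = 1.964857.
Margin = t* × SE = 1.964857 × 0.4212 = 0.82760.
CI: 1.2398 ± 0.82760 → (0.412, 2.067).
With 95% confidence, each one-unit increase in comorbidity count is associated with a change of between 0.412 and 2.067 days in hospital length of stay, holding the other predictors fixed.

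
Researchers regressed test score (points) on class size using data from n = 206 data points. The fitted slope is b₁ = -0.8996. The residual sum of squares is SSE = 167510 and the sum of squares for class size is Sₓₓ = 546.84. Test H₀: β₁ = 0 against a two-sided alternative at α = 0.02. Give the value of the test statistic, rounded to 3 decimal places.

MSE = SSE/(n − 2) = 167510/204 = 821.127.
SE(b₁) = √(MSE/Sₓₓ) = √(821.127/546.84) = 1.22539.
t = -0.8996 / 1.22539 = -0.734.
df = n − 2 = 204.
Two-sided p ≈ 0.4637, which is ≥ 0.02, so fail to reject H₀.
The data do not give significant evidence of an association between class size and test score.

t = -0.734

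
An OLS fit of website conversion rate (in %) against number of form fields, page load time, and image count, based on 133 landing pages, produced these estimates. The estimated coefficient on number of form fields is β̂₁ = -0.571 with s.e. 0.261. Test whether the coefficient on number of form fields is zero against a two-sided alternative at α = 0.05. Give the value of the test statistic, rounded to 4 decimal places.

t = -2.1877

H₀: β₁ = 0 vs H₁: β₁ ≠ 0.
t = (β̂₁ − β₁⁰)/SE = -0.571 / 0.261 = -2.1877.
df = n − k − 1 = 133 − 3 − 1 = 129.
Two-sided p ≈ 0.0305, which is < 0.05, so reject H₀.
There is evidence that number of form fields is associated with website conversion rate, holding the other predictors fixed.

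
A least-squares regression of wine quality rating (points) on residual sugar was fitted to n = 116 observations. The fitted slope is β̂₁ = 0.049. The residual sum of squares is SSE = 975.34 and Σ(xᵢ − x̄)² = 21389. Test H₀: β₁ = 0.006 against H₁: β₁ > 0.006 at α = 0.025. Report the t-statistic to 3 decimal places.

t = 2.150

MSE = SSE/(n − 2) = 975.34/114 = 8.55561.
SE(β̂₁) = √(MSE/Sₓₓ) = √(8.55561/21389) = 0.02.
t = (0.049 − 0.006) / 0.02 = 2.150.
df = n − 2 = 114.
One-sided p ≈ 0.0168, which is < 0.025, so reject H₀.
There is evidence that the true slope on residual sugar exceeds 0.006 points per unit.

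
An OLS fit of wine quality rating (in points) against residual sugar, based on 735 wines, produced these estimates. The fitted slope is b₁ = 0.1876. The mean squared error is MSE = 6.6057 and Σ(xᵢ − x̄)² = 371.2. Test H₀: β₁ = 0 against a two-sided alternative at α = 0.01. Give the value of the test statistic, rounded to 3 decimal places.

SE(b₁) = √(MSE/Sₓₓ) = √(6.6057/371.2) = 0.1334.
t = 0.1876 / 0.1334 = 1.406.
df = n − 2 = 733.
Two-sided p ≈ 0.1601, which is ≥ 0.01, so fail to reject H₀.
The data do not give significant evidence of an association between residual sugar and wine quality rating.

t = 1.406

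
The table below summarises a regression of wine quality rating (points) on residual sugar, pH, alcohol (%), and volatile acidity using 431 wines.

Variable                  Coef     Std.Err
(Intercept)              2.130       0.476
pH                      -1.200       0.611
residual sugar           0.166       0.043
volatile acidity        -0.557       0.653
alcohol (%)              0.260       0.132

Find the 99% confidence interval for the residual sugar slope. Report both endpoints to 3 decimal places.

(0.055, 0.277)

Read off: b = 0.166, SE = 0.043 for residual sugar.
df = n − k − 1 = 431 − 4 − 1 = 426.
t* = t_{0.005, 426} = 2.587419.
Margin = t* × SE = 2.587419 × 0.043 = 0.11126.
CI: 0.166 ± 0.11126 → (0.055, 0.277).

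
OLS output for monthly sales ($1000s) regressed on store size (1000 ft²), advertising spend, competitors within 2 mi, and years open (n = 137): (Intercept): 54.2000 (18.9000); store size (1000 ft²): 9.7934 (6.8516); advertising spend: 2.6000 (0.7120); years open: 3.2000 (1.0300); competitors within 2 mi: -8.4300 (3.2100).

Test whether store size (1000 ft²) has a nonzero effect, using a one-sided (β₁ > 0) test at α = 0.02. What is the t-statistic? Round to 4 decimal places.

t = 1.4294

Read off: b = 9.7934, SE = 6.8516 for store size (1000 ft²).
H₀: β₁ = 0 vs H₁: β₁ > 0.
t = 9.7934 / 6.8516 = 1.4294.
df = n − k − 1 = 137 − 4 − 1 = 132.
One-sided p ≈ 0.0776, which is ≥ 0.02, so fail to reject H₀.
The data do not give significant evidence that the true slope on store size (1000 ft²) is positive, holding the other predictors fixed.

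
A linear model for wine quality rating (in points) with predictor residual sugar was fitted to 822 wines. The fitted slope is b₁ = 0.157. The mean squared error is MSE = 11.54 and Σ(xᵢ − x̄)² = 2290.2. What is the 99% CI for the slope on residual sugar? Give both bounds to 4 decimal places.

(-0.0263, 0.3403)

SE(b₁) = √(MSE/Sₓₓ) = √(11.54/2290.2) = 0.0709849.
df = n − 2 = 820.
t* = t_{0.005, 820} = 2.581838.
Margin = t* × SE = 2.581838 × 0.0709849 = 0.183272.
CI: 0.157 ± 0.183272 → (-0.0263, 0.3403).
With 99% confidence, each one-unit increase in residual sugar is associated with a change of between -0.0263 and 0.3403 points in wine quality rating.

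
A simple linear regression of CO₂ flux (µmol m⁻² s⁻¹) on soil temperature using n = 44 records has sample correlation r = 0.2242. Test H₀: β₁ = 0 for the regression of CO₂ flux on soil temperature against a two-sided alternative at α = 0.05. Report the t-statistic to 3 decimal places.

t = r·√(n − 2)/√(1 − r²) = 0.2242·√42/√0.949734 = 1.491.
df = n − 2 = 42.
Two-sided p ≈ 0.1435, which is ≥ 0.05, so fail to reject H₀.
The data do not give significant evidence of a linear association between soil temperature and CO₂ flux.

t = 1.491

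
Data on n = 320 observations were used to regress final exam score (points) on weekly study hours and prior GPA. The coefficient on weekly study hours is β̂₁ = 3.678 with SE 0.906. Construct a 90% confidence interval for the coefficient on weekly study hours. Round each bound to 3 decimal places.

(2.183, 5.173)

df = n − k − 1 = 320 − 2 − 1 = 317.
t* = t_{0.05, 317} = 1.649675.
Margin = t* × SE = 1.649675 × 0.906 = 1.49461.
CI: 3.678 ± 1.49461 → (2.183, 5.173).
With 90% confidence, each one-unit increase in weekly study hours is associated with a change of between 2.183 and 5.173 points in final exam score, holding the other predictors fixed.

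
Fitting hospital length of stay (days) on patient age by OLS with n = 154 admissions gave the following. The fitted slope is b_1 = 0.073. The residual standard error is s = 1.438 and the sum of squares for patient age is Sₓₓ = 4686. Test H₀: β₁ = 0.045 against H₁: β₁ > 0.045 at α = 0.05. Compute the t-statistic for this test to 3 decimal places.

SE(b_1) = s/√Sₓₓ = 1.438/√4686 = 0.0210067.
t = (0.073 − 0.045) / 0.0210067 = 1.333.
df = n − 2 = 152.
One-sided p ≈ 0.0923, which is ≥ 0.05, so fail to reject H₀.
The data do not give significant evidence that the true slope on patient age exceeds 0.045 days per unit.

t = 1.333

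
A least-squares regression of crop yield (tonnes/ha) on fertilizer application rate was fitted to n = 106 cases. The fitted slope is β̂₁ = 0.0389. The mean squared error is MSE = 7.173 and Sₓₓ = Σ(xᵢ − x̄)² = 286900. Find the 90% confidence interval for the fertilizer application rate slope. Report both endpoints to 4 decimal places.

(0.0306, 0.0472)

SE(β̂₁) = √(MSE/Sₓₓ) = √(7.173/286900) = 0.00500017.
df = n − 2 = 104.
t* = t_{0.05, 104} = 1.659637.
Margin = t* × SE = 1.659637 × 0.00500017 = 0.008298.
CI: 0.0389 ± 0.008298 → (0.0306, 0.0472).
With 90% confidence, each one-unit increase in fertilizer application rate is associated with a change of between 0.0306 and 0.0472 tonnes/ha in crop yield.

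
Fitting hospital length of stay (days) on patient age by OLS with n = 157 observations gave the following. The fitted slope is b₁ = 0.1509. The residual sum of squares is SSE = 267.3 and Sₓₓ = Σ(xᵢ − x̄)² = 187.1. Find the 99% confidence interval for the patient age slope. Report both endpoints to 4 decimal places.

MSE = SSE/(n − 2) = 267.3/155 = 1.72452.
SE(b₁) = √(MSE/Sₓₓ) = √(1.72452/187.1) = 0.0960056.
df = n − 2 = 155.
t* = t_{0.005, 155} = 2.60792.
Margin = t* × SE = 2.60792 × 0.0960056 = 0.250375.
CI: 0.1509 ± 0.250375 → (-0.0995, 0.4013).
With 99% confidence, each one-unit increase in patient age is associated with a change of between -0.0995 and 0.4013 days in hospital length of stay.

(-0.0995, 0.4013)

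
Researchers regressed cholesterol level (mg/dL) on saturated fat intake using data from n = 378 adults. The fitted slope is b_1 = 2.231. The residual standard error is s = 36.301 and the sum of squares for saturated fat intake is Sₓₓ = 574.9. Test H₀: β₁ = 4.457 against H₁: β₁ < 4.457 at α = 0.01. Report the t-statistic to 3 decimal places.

SE(b_1) = s/√Sₓₓ = 36.301/√574.9 = 1.51399.
t = (2.231 − 4.457) / 1.51399 = -1.470.
df = n − 2 = 376.
One-sided p ≈ 0.0712, which is ≥ 0.01, so fail to reject H₀.
The data do not give significant evidence that the true slope on saturated fat intake is below 4.457 mg/dL per unit.

t = -1.470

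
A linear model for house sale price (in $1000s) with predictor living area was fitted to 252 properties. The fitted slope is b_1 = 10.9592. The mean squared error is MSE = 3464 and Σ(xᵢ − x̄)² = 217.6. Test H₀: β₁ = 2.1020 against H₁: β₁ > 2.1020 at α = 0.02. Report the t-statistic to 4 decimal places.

SE(b_1) = √(MSE/Sₓₓ) = √(3464/217.6) = 3.98988.
t = (10.9592 − 2.1020) / 3.98988 = 2.2199.
df = n − 2 = 250.
One-sided p ≈ 0.0137, which is < 0.02, so reject H₀.
There is evidence that the true slope on living area exceeds 2.1020 $1000s per unit.

t = 2.2199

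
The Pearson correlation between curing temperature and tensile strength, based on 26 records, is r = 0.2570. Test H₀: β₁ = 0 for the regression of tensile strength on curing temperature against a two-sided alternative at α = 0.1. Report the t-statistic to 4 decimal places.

t = 1.3028

t = r·√(n − 2)/√(1 − r²) = 0.2570·√24/√0.933951 = 1.3028.
df = n − 2 = 24.
Two-sided p ≈ 0.2050, which is ≥ 0.1, so fail to reject H₀.
The data do not give significant evidence of a linear association between curing temperature and tensile strength.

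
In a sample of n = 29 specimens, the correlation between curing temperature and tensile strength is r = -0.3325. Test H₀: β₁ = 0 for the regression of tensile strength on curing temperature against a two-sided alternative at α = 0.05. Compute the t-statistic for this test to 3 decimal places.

t = -1.832

t = r·√(n − 2)/√(1 − r²) = -0.3325·√27/√0.889444 = -1.832.
df = n − 2 = 27.
Two-sided p ≈ 0.0780, which is ≥ 0.05, so fail to reject H₀.
The data do not give significant evidence of a linear association between curing temperature and tensile strength.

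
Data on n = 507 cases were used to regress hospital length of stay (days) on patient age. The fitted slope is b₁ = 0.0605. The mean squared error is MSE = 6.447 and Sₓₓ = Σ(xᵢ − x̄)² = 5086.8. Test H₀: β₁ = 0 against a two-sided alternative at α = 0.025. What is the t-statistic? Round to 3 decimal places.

t = 1.699

SE(b₁) = √(MSE/Sₓₓ) = √(6.447/5086.8) = 0.0356005.
t = 0.0605 / 0.0356005 = 1.699.
df = n − 2 = 505.
Two-sided p ≈ 0.0899, which is ≥ 0.025, so fail to reject H₀.
The data do not give significant evidence of an association between patient age and hospital length of stay.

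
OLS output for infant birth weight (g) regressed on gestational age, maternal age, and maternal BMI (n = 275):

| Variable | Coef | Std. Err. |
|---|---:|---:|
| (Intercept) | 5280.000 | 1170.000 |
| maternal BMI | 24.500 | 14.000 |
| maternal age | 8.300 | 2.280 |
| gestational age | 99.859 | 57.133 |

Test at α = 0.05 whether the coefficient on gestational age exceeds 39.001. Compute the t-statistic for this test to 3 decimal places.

t = 1.065

Read off: b = 99.859, SE = 57.133 for gestational age.
H₀: β₁ = 39.001 vs H₁: β₁ > 39.001.
t = (99.859 − 39.001) / 57.133 = 1.065.
df = n − k − 1 = 275 − 3 − 1 = 271.
One-sided p ≈ 0.1439, which is ≥ 0.05, so fail to reject H₀.
The data do not give significant evidence that the true slope on gestational age exceeds 39.001 g per unit, holding the other predictors fixed.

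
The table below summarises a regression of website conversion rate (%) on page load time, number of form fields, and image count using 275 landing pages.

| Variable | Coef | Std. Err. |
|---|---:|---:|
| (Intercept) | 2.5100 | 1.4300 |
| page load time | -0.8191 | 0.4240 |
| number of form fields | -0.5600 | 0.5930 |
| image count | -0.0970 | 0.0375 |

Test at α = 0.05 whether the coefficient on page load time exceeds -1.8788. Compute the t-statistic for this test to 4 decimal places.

Read off: b = -0.8191, SE = 0.4240 for page load time.
H₀: β₁ = -1.8788 vs H₁: β₁ > -1.8788.
t = (-0.8191 − (-1.8788)) / 0.4240 = 2.4993.
df = n − k − 1 = 275 − 3 − 1 = 271.
One-sided p ≈ 0.0065, which is < 0.05, so reject H₀.
There is evidence that the true slope on page load time exceeds -1.8788 % per unit, holding the other predictors fixed.

t = 2.4993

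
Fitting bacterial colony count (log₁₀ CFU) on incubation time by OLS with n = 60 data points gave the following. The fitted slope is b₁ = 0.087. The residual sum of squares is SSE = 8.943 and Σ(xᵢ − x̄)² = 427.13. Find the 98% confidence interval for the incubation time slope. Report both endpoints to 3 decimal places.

(0.042, 0.132)

MSE = SSE/(n − 2) = 8.943/58 = 0.15419.
SE(b₁) = √(MSE/Sₓₓ) = √(0.15419/427.13) = 0.0189997.
df = n − 2 = 58.
t* = t_{0.01, 58} = 2.392377.
Margin = t* × SE = 2.392377 × 0.0189997 = 0.04545.
CI: 0.087 ± 0.04545 → (0.042, 0.132).
With 98% confidence, each one-unit increase in incubation time is associated with a change of between 0.042 and 0.132 log₁₀ CFU in bacterial colony count.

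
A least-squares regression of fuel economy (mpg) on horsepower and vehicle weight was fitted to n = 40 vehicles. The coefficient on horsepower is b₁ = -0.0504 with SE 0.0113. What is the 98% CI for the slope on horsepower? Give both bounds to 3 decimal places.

(-0.078, -0.023)

df = n − k − 1 = 40 − 2 − 1 = 37.
t* = t_{0.01, 37} = 2.431447.
Margin = t* × SE = 2.431447 × 0.0113 = 0.02748.
CI: -0.0504 ± 0.02748 → (-0.078, -0.023).
With 98% confidence, each one-unit increase in horsepower is associated with a change of between -0.078 and -0.023 mpg in fuel economy, holding the other predictors fixed.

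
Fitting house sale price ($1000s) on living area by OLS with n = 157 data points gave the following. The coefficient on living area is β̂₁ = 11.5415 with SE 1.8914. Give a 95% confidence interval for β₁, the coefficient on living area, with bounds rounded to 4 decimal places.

(7.8053, 15.2777)

df = n − 2 = 157 − 2 = 155.
t* = t_{0.025, 155} = 1.975387.
Margin = t* × SE = 1.975387 × 1.8914 = 3.736247.
CI: 11.5415 ± 3.736247 → (7.8053, 15.2777).
With 95% confidence, each one-unit increase in living area is associated with a change of between 7.8053 and 15.2777 $1000s in house sale price.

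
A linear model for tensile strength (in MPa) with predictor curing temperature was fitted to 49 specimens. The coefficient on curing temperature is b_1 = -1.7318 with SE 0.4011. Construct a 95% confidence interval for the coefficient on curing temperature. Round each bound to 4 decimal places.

df = n − 2 = 49 − 2 = 47.
t* = t_{0.025, 47} = 2.011741.
Margin = t* × SE = 2.011741 × 0.4011 = 0.806909.
CI: -1.7318 ± 0.806909 → (-2.5387, -0.9249).
With 95% confidence, each one-unit increase in curing temperature is associated with a change of between -2.5387 and -0.9249 MPa in tensile strength.

(-2.5387, -0.9249)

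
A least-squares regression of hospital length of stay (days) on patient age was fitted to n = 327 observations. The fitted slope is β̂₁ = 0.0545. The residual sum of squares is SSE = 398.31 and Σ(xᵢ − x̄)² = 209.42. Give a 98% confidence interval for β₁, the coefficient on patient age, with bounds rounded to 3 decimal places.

MSE = SSE/(n − 2) = 398.31/325 = 1.22557.
SE(β̂₁) = √(MSE/Sₓₓ) = √(1.22557/209.42) = 0.0764997.
df = n − 2 = 325.
t* = t_{0.01, 325} = 2.337876.
Margin = t* × SE = 2.337876 × 0.0764997 = 0.17885.
CI: 0.0545 ± 0.17885 → (-0.124, 0.233).
With 98% confidence, each one-unit increase in patient age is associated with a change of between -0.124 and 0.233 days in hospital length of stay.

(-0.124, 0.233)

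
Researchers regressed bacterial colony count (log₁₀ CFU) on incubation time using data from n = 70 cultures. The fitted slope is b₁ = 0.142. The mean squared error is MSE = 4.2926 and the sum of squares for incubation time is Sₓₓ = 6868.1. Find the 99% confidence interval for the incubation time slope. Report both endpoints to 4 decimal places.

SE(b₁) = √(MSE/Sₓₓ) = √(4.2926/6868.1) = 0.0250001.
df = n − 2 = 68.
t* = t_{0.005, 68} = 2.650081.
Margin = t* × SE = 2.650081 × 0.0250001 = 0.066252.
CI: 0.142 ± 0.066252 → (0.0757, 0.2083).
With 99% confidence, each one-unit increase in incubation time is associated with a change of between 0.0757 and 0.2083 log₁₀ CFU in bacterial colony count.

(0.0757, 0.2083)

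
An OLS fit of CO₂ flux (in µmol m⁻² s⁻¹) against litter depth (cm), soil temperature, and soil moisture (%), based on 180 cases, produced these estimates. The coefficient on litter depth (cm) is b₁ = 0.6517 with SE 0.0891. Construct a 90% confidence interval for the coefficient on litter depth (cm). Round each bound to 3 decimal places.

(0.504, 0.799)

df = n − k − 1 = 180 − 3 − 1 = 176.
t* = t_{0.05, 176} = 1.653557.
Margin = t* × SE = 1.653557 × 0.0891 = 0.14733.
CI: 0.6517 ± 0.14733 → (0.504, 0.799).
With 90% confidence, each one-unit increase in litter depth (cm) is associated with a change of between 0.504 and 0.799 µmol m⁻² s⁻¹ in CO₂ flux, holding the other predictors fixed.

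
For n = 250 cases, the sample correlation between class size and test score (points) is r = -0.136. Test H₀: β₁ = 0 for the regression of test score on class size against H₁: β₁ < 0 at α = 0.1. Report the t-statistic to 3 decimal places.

t = r·√(n − 2)/√(1 − r²) = -0.136·√248/√0.981504 = -2.162.
df = n − 2 = 248.
One-sided p ≈ 0.0158, which is < 0.1, so reject H₀.
There is evidence of a linear association between class size and test score.

t = -2.162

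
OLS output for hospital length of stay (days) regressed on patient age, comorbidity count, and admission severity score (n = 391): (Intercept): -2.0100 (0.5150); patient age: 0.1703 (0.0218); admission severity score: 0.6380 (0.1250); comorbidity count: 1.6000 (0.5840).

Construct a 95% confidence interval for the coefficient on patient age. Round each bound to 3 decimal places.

Read off: b = 0.1703, SE = 0.0218 for patient age.
df = n − k − 1 = 391 − 3 − 1 = 387.
t* = t_{0.025, 387} = 1.966113.
Margin = t* × SE = 1.966113 × 0.0218 = 0.04286.
CI: 0.1703 ± 0.04286 → (0.127, 0.213).

(0.127, 0.213)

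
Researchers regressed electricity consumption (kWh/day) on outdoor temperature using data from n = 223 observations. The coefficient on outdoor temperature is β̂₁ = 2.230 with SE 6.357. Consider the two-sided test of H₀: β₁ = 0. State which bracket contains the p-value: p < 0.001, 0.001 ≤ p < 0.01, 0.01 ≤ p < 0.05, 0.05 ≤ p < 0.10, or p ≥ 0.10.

p ≥ 0.10

t = 2.230 / 6.357 = 0.351.
df = n − 2 = 223 − 2 = 221.
Two-sided p = 2·P(T_{221} > |t|) ≈ 0.7261.
So p ≥ 0.10.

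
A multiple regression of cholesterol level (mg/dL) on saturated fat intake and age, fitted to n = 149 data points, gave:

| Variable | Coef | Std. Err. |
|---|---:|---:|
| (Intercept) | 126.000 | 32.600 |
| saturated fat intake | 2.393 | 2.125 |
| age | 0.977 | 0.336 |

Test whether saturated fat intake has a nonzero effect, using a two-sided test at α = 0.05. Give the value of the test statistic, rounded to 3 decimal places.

Read off: b = 2.393, SE = 2.125 for saturated fat intake.
H₀: β₁ = 0 vs H₁: β₁ ≠ 0.
t = 2.393 / 2.125 = 1.126.
df = n − k − 1 = 149 − 2 − 1 = 146.
Two-sided p ≈ 0.2620, which is ≥ 0.05, so fail to reject H₀.
The data do not give significant evidence of an association between saturated fat intake and cholesterol level, after adjusting for the other predictors.

t = 1.126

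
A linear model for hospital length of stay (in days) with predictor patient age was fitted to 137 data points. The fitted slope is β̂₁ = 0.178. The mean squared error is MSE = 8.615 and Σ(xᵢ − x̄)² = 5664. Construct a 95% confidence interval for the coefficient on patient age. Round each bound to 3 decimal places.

(0.101, 0.255)

SE(β̂₁) = √(MSE/Sₓₓ) = √(8.615/5664) = 0.0390001.
df = n − 2 = 135.
t* = t_{0.025, 135} = 1.977692.
Margin = t* × SE = 1.977692 × 0.0390001 = 0.07713.
CI: 0.178 ± 0.07713 → (0.101, 0.255).
With 95% confidence, each one-unit increase in patient age is associated with a change of between 0.101 and 0.255 days in hospital length of stay.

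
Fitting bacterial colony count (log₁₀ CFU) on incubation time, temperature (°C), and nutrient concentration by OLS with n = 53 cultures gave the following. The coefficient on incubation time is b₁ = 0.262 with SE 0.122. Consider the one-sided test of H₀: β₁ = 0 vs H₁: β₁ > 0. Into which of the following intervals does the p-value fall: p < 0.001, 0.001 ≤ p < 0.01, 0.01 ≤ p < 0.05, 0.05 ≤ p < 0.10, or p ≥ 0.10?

t = 0.262 / 0.122 = 2.148.
df = n − k − 1 = 53 − 3 − 1 = 49.
One-sided p = P(T_{49} > t) ≈ 0.0184.
So 0.01 ≤ p < 0.05.

0.01 ≤ p < 0.05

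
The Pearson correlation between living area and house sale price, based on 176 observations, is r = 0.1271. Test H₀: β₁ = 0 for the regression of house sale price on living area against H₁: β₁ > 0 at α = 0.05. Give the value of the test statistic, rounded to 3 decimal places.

t = r·√(n − 2)/√(1 − r²) = 0.1271·√174/√0.983846 = 1.690.
df = n − 2 = 174.
One-sided p ≈ 0.0464, which is < 0.05, so reject H₀.
There is evidence of a linear association between living area and house sale price.

t = 1.690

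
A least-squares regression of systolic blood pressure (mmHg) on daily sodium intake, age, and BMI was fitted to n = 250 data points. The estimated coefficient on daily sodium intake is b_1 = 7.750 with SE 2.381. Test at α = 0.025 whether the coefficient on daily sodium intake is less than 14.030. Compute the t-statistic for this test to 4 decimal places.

t = -2.6375

H₀: β₁ = 14.030 vs H₁: β₁ < 14.030.
t = (b_1 − β₁⁰)/SE = (7.750 − 14.030) / 2.381 = -2.6375.
df = n − k − 1 = 250 − 3 − 1 = 246.
One-sided p ≈ 0.0044, which is < 0.025, so reject H₀.
There is evidence that the true slope on daily sodium intake is below 14.030 mmHg per unit, holding the other predictors fixed.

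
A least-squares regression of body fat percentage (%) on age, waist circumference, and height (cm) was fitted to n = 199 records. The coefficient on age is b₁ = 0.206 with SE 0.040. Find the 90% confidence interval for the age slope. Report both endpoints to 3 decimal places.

df = n − k − 1 = 199 − 3 − 1 = 195.
t* = t_{0.05, 195} = 1.652705.
Margin = t* × SE = 1.652705 × 0.040 = 0.06611.
CI: 0.206 ± 0.06611 → (0.140, 0.272).
With 90% confidence, each one-unit increase in age is associated with a change of between 0.140 and 0.272 % in body fat percentage, holding the other predictors fixed.

(0.140, 0.272)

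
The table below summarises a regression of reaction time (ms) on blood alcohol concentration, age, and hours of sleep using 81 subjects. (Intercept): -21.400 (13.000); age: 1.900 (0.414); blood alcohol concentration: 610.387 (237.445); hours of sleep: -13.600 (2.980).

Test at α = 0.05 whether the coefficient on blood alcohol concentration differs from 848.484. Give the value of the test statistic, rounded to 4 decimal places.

t = -1.0027

Read off: b = 610.387, SE = 237.445 for blood alcohol concentration.
H₀: β₁ = 848.484 vs H₁: β₁ ≠ 848.484.
t = (610.387 − 848.484) / 237.445 = -1.0027.
df = n − k − 1 = 81 − 3 − 1 = 77.
Two-sided p ≈ 0.3191, which is ≥ 0.05, so fail to reject H₀.
The data are consistent with a true slope of 848.484 ms per unit of blood alcohol concentration, holding the other predictors fixed.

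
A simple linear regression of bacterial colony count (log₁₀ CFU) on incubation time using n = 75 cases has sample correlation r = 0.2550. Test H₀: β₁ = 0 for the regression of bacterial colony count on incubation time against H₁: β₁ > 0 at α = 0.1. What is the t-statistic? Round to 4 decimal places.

t = 2.2532

t = r·√(n − 2)/√(1 − r²) = 0.2550·√73/√0.934975 = 2.2532.
df = n − 2 = 73.
One-sided p ≈ 0.0136, which is < 0.1, so reject H₀.
There is evidence of a linear association between incubation time and bacterial colony count.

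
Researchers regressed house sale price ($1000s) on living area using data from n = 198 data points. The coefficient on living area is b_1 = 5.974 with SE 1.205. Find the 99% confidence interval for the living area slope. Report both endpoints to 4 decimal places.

df = n − 2 = 198 − 2 = 196.
t* = t_{0.005, 196} = 2.601145.
Margin = t* × SE = 2.601145 × 1.205 = 3.134380.
CI: 5.974 ± 3.134380 → (2.8396, 9.1084).
With 99% confidence, each one-unit increase in living area is associated with a change of between 2.8396 and 9.1084 $1000s in house sale price.

(2.8396, 9.1084)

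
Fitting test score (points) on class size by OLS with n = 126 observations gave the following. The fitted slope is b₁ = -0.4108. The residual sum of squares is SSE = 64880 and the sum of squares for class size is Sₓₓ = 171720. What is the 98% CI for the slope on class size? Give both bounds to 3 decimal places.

MSE = SSE/(n − 2) = 64880/124 = 523.226.
SE(b₁) = √(MSE/Sₓₓ) = √(523.226/171720) = 0.0551994.
df = n − 2 = 124.
t* = t_{0.01, 124} = 2.356797.
Margin = t* × SE = 2.356797 × 0.0551994 = 0.13009.
CI: -0.4108 ± 0.13009 → (-0.541, -0.281).
With 98% confidence, each one-unit increase in class size is associated with a change of between -0.541 and -0.281 points in test score.

(-0.541, -0.281)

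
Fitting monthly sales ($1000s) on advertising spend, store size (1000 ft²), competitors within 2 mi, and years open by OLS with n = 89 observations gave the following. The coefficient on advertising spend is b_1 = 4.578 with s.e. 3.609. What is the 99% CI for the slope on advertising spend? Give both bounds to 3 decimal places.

df = n − k − 1 = 89 − 4 − 1 = 84.
t* = t_{0.005, 84} = 2.635632.
Margin = t* × SE = 2.635632 × 3.609 = 9.51200.
CI: 4.578 ± 9.51200 → (-4.934, 14.090).
With 99% confidence, each one-unit increase in advertising spend is associated with a change of between -4.934 and 14.090 $1000s in monthly sales, holding the other predictors fixed.

(-4.934, 14.090)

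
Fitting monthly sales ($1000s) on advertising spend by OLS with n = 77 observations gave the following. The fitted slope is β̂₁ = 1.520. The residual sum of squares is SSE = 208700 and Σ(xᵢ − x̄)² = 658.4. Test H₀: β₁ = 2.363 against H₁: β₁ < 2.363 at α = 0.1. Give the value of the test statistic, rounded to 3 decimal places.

MSE = SSE/(n − 2) = 208700/75 = 2782.67.
SE(β̂₁) = √(MSE/Sₓₓ) = √(2782.67/658.4) = 2.05582.
t = (1.520 − 2.363) / 2.05582 = -0.410.
df = n − 2 = 75.
One-sided p ≈ 0.3415, which is ≥ 0.1, so fail to reject H₀.
The data do not give significant evidence that the true slope on advertising spend is below 2.363 $1000s per unit.

t = -0.410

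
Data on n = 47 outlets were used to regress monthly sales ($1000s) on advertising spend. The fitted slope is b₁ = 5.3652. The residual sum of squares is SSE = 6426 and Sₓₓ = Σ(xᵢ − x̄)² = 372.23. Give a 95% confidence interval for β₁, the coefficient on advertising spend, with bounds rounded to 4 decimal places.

(4.1177, 6.6127)

MSE = SSE/(n − 2) = 6426/45 = 142.8.
SE(b₁) = √(MSE/Sₓₓ) = √(142.8/372.23) = 0.619382.
df = n − 2 = 45.
t* = t_{0.025, 45} = 2.014103.
Margin = t* × SE = 2.014103 × 0.619382 = 1.247499.
CI: 5.3652 ± 1.247499 → (4.1177, 6.6127).
With 95% confidence, each one-unit increase in advertising spend is associated with a change of between 4.1177 and 6.6127 $1000s in monthly sales.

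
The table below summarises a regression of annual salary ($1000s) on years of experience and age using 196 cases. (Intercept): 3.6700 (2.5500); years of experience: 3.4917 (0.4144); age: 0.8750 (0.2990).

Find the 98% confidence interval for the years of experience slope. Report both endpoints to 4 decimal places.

Read off: b = 3.4917, SE = 0.4144 for years of experience.
df = n − k − 1 = 196 − 2 − 1 = 193.
t* = t_{0.01, 193} = 2.345824.
Margin = t* × SE = 2.345824 × 0.4144 = 0.972109.
CI: 3.4917 ± 0.972109 → (2.5196, 4.4638).

(2.5196, 4.4638)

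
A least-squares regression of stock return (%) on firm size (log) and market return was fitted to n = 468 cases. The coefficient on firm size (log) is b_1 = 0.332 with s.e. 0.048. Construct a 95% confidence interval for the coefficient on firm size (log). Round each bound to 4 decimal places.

(0.2377, 0.4263)

df = n − k − 1 = 468 − 2 − 1 = 465.
t* = t_{0.025, 465} = 1.965079.
Margin = t* × SE = 1.965079 × 0.048 = 0.094324.
CI: 0.332 ± 0.094324 → (0.2377, 0.4263).
With 95% confidence, each one-unit increase in firm size (log) is associated with a change of between 0.2377 and 0.4263 % in stock return, holding the other predictors fixed.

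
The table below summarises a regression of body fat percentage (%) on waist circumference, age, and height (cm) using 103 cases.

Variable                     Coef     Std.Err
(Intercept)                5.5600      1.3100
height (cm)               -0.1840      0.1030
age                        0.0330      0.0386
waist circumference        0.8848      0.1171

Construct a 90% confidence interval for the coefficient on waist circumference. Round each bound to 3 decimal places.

(0.690, 1.079)

Read off: b = 0.8848, SE = 0.1171 for waist circumference.
df = n − k − 1 = 103 − 3 − 1 = 99.
t* = t_{0.05, 99} = 1.660391.
Margin = t* × SE = 1.660391 × 0.1171 = 0.19443.
CI: 0.8848 ± 0.19443 → (0.690, 1.079).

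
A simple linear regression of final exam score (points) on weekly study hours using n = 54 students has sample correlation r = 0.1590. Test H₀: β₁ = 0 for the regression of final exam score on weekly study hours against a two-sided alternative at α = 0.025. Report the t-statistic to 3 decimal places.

t = 1.161

t = r·√(n − 2)/√(1 − r²) = 0.1590·√52/√0.974719 = 1.161.
df = n − 2 = 52.
Two-sided p ≈ 0.2508, which is ≥ 0.025, so fail to reject H₀.
The data do not give significant evidence of a linear association between weekly study hours and final exam score.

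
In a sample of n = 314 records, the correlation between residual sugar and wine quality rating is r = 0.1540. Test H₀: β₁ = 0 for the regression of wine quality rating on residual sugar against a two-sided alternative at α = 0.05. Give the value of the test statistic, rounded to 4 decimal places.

t = 2.7530

t = r·√(n − 2)/√(1 − r²) = 0.1540·√312/√0.976284 = 2.7530.
df = n − 2 = 312.
Two-sided p ≈ 0.0063, which is < 0.05, so reject H₀.
There is evidence of a linear association between residual sugar and wine quality rating.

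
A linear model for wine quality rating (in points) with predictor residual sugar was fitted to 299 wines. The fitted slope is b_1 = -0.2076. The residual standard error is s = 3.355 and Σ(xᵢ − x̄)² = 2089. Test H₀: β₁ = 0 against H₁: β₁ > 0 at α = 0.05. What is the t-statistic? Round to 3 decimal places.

t = -2.828

SE(b_1) = s/√Sₓₓ = 3.355/√2089 = 0.0734046.
t = -0.2076 / 0.0734046 = -2.828.
df = n − 2 = 297.
One-sided p ≈ 0.9975, which is ≥ 0.05, so fail to reject H₀.
The data do not give significant evidence that the true slope on residual sugar is positive.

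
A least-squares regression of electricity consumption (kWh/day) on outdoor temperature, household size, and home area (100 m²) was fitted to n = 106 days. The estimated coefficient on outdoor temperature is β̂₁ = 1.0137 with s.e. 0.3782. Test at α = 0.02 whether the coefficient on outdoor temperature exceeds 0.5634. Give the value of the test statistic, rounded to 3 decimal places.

H₀: β₁ = 0.5634 vs H₁: β₁ > 0.5634.
t = (β̂₁ − β₁⁰)/SE = (1.0137 − 0.5634) / 0.3782 = 1.191.
df = n − k − 1 = 106 − 3 − 1 = 102.
One-sided p ≈ 0.1183, which is ≥ 0.02, so fail to reject H₀.
The data do not give significant evidence that the true slope on outdoor temperature exceeds 0.5634 kWh/day per unit, holding the other predictors fixed.

t = 1.191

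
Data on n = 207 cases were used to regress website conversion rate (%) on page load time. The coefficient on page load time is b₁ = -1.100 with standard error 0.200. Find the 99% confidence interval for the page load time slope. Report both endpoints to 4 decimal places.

(-1.6200, -0.5800)

df = n − 2 = 207 − 2 = 205.
t* = t_{0.005, 205} = 2.600024.
Margin = t* × SE = 2.600024 × 0.200 = 0.520005.
CI: -1.100 ± 0.520005 → (-1.6200, -0.5800).
With 99% confidence, each one-unit increase in page load time is associated with a change of between -1.6200 and -0.5800 % in website conversion rate.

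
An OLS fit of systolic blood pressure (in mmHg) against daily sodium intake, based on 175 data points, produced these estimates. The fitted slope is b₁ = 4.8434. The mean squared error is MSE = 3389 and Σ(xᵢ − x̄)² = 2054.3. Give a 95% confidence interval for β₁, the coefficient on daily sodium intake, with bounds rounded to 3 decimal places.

(2.308, 7.379)

SE(b₁) = √(MSE/Sₓₓ) = √(3389/2054.3) = 1.28441.
df = n − 2 = 173.
t* = t_{0.025, 173} = 1.973771.
Margin = t* × SE = 1.973771 × 1.28441 = 2.53513.
CI: 4.8434 ± 2.53513 → (2.308, 7.379).
With 95% confidence, each one-unit increase in daily sodium intake is associated with a change of between 2.308 and 7.379 mmHg in systolic blood pressure.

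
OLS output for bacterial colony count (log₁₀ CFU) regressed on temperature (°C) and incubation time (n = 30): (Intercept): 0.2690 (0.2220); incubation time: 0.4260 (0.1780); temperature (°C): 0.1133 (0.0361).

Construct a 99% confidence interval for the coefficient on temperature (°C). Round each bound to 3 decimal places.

Read off: b = 0.1133, SE = 0.0361 for temperature (°C).
df = n − k − 1 = 30 − 2 − 1 = 27.
t* = t_{0.005, 27} = 2.770683.
Margin = t* × SE = 2.770683 × 0.0361 = 0.10002.
CI: 0.1133 ± 0.10002 → (0.013, 0.213).

(0.013, 0.213)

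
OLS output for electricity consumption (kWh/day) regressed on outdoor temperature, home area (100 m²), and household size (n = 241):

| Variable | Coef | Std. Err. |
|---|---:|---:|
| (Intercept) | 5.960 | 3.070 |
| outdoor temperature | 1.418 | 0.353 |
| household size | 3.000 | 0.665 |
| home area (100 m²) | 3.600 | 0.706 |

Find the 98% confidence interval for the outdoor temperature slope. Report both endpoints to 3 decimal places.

Read off: b = 1.418, SE = 0.353 for outdoor temperature.
df = n − k − 1 = 241 − 3 − 1 = 237.
t* = t_{0.01, 237} = 2.342185.
Margin = t* × SE = 2.342185 × 0.353 = 0.82679.
CI: 1.418 ± 0.82679 → (0.591, 2.245).

(0.591, 2.245)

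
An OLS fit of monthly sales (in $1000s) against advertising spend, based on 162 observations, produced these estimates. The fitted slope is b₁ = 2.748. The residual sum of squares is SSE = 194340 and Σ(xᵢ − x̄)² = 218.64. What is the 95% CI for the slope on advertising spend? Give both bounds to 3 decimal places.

(-1.907, 7.403)

MSE = SSE/(n − 2) = 194340/160 = 1214.62.
SE(b₁) = √(MSE/Sₓₓ) = √(1214.62/218.64) = 2.35698.
df = n − 2 = 160.
t* = t_{0.025, 160} = 1.974902.
Margin = t* × SE = 1.974902 × 2.35698 = 4.65481.
CI: 2.748 ± 4.65481 → (-1.907, 7.403).
With 95% confidence, each one-unit increase in advertising spend is associated with a change of between -1.907 and 7.403 $1000s in monthly sales.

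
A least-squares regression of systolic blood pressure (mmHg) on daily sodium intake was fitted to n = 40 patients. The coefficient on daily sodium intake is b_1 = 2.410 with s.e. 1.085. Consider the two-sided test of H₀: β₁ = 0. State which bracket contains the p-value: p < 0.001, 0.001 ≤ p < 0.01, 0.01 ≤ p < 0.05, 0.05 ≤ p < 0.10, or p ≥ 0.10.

t = 2.410 / 1.085 = 2.221.
df = n − 2 = 40 − 2 = 38.
Two-sided p = 2·P(T_{38} > |t|) ≈ 0.0324.
So 0.01 ≤ p < 0.05.

0.01 ≤ p < 0.05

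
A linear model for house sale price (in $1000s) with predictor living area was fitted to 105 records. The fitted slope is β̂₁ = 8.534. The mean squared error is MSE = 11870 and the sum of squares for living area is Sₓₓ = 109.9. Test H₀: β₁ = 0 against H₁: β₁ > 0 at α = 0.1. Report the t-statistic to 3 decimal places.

t = 0.821

SE(β̂₁) = √(MSE/Sₓₓ) = √(11870/109.9) = 10.3927.
t = 8.534 / 10.3927 = 0.821.
df = n − 2 = 103.
One-sided p ≈ 0.2067, which is ≥ 0.1, so fail to reject H₀.
The data do not give significant evidence that the true slope on living area is positive.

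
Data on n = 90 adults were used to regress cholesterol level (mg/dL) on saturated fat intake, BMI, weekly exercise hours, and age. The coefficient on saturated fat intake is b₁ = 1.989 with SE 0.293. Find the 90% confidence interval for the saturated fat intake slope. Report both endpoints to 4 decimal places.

(1.5017, 2.4763)

df = n − k − 1 = 90 − 4 − 1 = 85.
t* = t_{0.05, 85} = 1.662978.
Margin = t* × SE = 1.662978 × 0.293 = 0.487253.
CI: 1.989 ± 0.487253 → (1.5017, 2.4763).
With 90% confidence, each one-unit increase in saturated fat intake is associated with a change of between 1.5017 and 2.4763 mg/dL in cholesterol level, holding the other predictors fixed.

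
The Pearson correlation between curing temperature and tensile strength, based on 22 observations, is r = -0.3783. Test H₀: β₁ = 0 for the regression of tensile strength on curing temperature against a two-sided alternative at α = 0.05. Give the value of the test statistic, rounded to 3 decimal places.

t = -1.828

t = r·√(n − 2)/√(1 − r²) = -0.3783·√20/√0.856889 = -1.828.
df = n − 2 = 20.
Two-sided p ≈ 0.0826, which is ≥ 0.05, so fail to reject H₀.
The data do not give significant evidence of a linear association between curing temperature and tensile strength.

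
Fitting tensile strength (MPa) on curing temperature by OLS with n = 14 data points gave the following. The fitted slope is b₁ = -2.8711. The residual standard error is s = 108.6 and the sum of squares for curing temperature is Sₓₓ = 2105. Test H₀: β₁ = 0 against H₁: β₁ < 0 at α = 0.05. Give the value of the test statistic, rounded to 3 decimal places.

t = -1.213

SE(b₁) = s/√Sₓₓ = 108.6/√2105 = 2.36703.
t = -2.8711 / 2.36703 = -1.213.
df = n − 2 = 12.
One-sided p ≈ 0.1242, which is ≥ 0.05, so fail to reject H₀.
The data do not give significant evidence that the true slope on curing temperature is negative.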